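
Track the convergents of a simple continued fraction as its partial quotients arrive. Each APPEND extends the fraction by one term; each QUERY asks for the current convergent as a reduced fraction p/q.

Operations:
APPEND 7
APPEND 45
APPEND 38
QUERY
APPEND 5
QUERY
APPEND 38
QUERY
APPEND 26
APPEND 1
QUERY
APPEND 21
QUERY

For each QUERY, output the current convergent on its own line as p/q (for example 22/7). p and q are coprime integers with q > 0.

APPEND 7: p_0 = 7·1 + 0 = 7, q_0 = 7·0 + 1 = 1 → 7/1
APPEND 45: p_1 = 45·7 + 1 = 316, q_1 = 45·1 + 0 = 45 → 316/45
APPEND 38: p_2 = 38·316 + 7 = 12015, q_2 = 38·45 + 1 = 1711 → 12015/1711
APPEND 5: p_3 = 5·12015 + 316 = 60391, q_3 = 5·1711 + 45 = 8600 → 60391/8600
APPEND 38: p_4 = 38·60391 + 12015 = 2306873, q_4 = 38·8600 + 1711 = 328511 → 2306873/328511
APPEND 26: p_5 = 26·2306873 + 60391 = 60039089, q_5 = 26·328511 + 8600 = 8549886 → 60039089/8549886
APPEND 1: p_6 = 1·60039089 + 2306873 = 62345962, q_6 = 1·8549886 + 328511 = 8878397 → 62345962/8878397
APPEND 21: p_7 = 21·62345962 + 60039089 = 1369304291, q_7 = 21·8878397 + 8549886 = 194996223 → 1369304291/194996223

12015/1711
60391/8600
2306873/328511
62345962/8878397
1369304291/194996223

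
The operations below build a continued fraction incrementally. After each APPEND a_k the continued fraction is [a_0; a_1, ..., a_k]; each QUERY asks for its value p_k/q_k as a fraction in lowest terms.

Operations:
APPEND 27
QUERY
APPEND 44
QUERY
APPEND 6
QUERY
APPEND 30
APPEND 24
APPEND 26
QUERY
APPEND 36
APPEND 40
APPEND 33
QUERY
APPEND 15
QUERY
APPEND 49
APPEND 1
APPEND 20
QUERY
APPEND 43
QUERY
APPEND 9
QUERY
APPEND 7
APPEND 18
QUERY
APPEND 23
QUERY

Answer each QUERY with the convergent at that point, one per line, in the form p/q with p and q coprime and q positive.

27/1
1189/44
7161/265
135198061/5003140
6440798650986/238348221301
96807007835371/3582440529095
101685807990974885/3762985427667976
4377336534802339591/161987733764399019
39497714621212031204/1461652589307259147
5095001814520370075546/188545658049781094011
117465903072851798295577/4346943691003880375301

APPEND 27: p_0 = 27·1 + 0 = 27, q_0 = 27·0 + 1 = 1 → 27/1
APPEND 44: p_1 = 44·27 + 1 = 1189, q_1 = 44·1 + 0 = 44 → 1189/44
APPEND 6: p_2 = 6·1189 + 27 = 7161, q_2 = 6·44 + 1 = 265 → 7161/265
APPEND 30: p_3 = 30·7161 + 1189 = 216019, q_3 = 30·265 + 44 = 7994 → 216019/7994
APPEND 24: p_4 = 24·216019 + 7161 = 5191617, q_4 = 24·7994 + 265 = 192121 → 5191617/192121
APPEND 26: p_5 = 26·5191617 + 216019 = 135198061, q_5 = 26·192121 + 7994 = 5003140 → 135198061/5003140
APPEND 36: p_6 = 36·135198061 + 5191617 = 4872321813, q_6 = 36·5003140 + 192121 = 180305161 → 4872321813/180305161
APPEND 40: p_7 = 40·4872321813 + 135198061 = 195028070581, q_7 = 40·180305161 + 5003140 = 7217209580 → 195028070581/7217209580
APPEND 33: p_8 = 33·195028070581 + 4872321813 = 6440798650986, q_8 = 33·7217209580 + 180305161 = 238348221301 → 6440798650986/238348221301
APPEND 15: p_9 = 15·6440798650986 + 195028070581 = 96807007835371, q_9 = 15·238348221301 + 7217209580 = 3582440529095 → 96807007835371/3582440529095
APPEND 49: p_10 = 49·96807007835371 + 6440798650986 = 4749984182584165, q_10 = 49·3582440529095 + 238348221301 = 175777934146956 → 4749984182584165/175777934146956
APPEND 1: p_11 = 1·4749984182584165 + 96807007835371 = 4846791190419536, q_11 = 1·175777934146956 + 3582440529095 = 179360374676051 → 4846791190419536/179360374676051
APPEND 20: p_12 = 20·4846791190419536 + 4749984182584165 = 101685807990974885, q_12 = 20·179360374676051 + 175777934146956 = 3762985427667976 → 101685807990974885/3762985427667976
APPEND 43: p_13 = 43·101685807990974885 + 4846791190419536 = 4377336534802339591, q_13 = 43·3762985427667976 + 179360374676051 = 161987733764399019 → 4377336534802339591/161987733764399019
APPEND 9: p_14 = 9·4377336534802339591 + 101685807990974885 = 39497714621212031204, q_14 = 9·161987733764399019 + 3762985427667976 = 1461652589307259147 → 39497714621212031204/1461652589307259147
APPEND 7: p_15 = 7·39497714621212031204 + 4377336534802339591 = 280861338883286558019, q_15 = 7·1461652589307259147 + 161987733764399019 = 10393555858915213048 → 280861338883286558019/10393555858915213048
APPEND 18: p_16 = 18·280861338883286558019 + 39497714621212031204 = 5095001814520370075546, q_16 = 18·10393555858915213048 + 1461652589307259147 = 188545658049781094011 → 5095001814520370075546/188545658049781094011
APPEND 23: p_17 = 23·5095001814520370075546 + 280861338883286558019 = 117465903072851798295577, q_17 = 23·188545658049781094011 + 10393555858915213048 = 4346943691003880375301 → 117465903072851798295577/4346943691003880375301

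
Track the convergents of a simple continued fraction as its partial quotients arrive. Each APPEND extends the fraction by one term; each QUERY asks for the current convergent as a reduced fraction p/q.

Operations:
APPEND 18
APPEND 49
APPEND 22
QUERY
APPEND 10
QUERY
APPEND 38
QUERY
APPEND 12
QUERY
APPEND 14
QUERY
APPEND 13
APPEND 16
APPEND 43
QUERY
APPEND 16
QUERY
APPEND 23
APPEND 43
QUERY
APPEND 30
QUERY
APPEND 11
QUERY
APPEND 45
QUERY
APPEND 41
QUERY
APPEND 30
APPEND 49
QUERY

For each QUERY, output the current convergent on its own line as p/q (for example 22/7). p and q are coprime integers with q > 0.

APPEND 18: p_0 = 18·1 + 0 = 18, q_0 = 18·0 + 1 = 1 → 18/1
APPEND 49: p_1 = 49·18 + 1 = 883, q_1 = 49·1 + 0 = 49 → 883/49
APPEND 22: p_2 = 22·883 + 18 = 19444, q_2 = 22·49 + 1 = 1079 → 19444/1079
APPEND 10: p_3 = 10·19444 + 883 = 195323, q_3 = 10·1079 + 49 = 10839 → 195323/10839
APPEND 38: p_4 = 38·195323 + 19444 = 7441718, q_4 = 38·10839 + 1079 = 412961 → 7441718/412961
APPEND 12: p_5 = 12·7441718 + 195323 = 89495939, q_5 = 12·412961 + 10839 = 4966371 → 89495939/4966371
APPEND 14: p_6 = 14·89495939 + 7441718 = 1260384864, q_6 = 14·4966371 + 412961 = 69942155 → 1260384864/69942155
APPEND 13: p_7 = 13·1260384864 + 89495939 = 16474499171, q_7 = 13·69942155 + 4966371 = 914214386 → 16474499171/914214386
APPEND 16: p_8 = 16·16474499171 + 1260384864 = 264852371600, q_8 = 16·914214386 + 69942155 = 14697372331 → 264852371600/14697372331
APPEND 43: p_9 = 43·264852371600 + 16474499171 = 11405126477971, q_9 = 43·14697372331 + 914214386 = 632901224619 → 11405126477971/632901224619
APPEND 16: p_10 = 16·11405126477971 + 264852371600 = 182746876019136, q_10 = 16·632901224619 + 14697372331 = 10141116966235 → 182746876019136/10141116966235
APPEND 23: p_11 = 23·182746876019136 + 11405126477971 = 4214583274918099, q_11 = 23·10141116966235 + 632901224619 = 233878591448024 → 4214583274918099/233878591448024
APPEND 43: p_12 = 43·4214583274918099 + 182746876019136 = 181409827697497393, q_12 = 43·233878591448024 + 10141116966235 = 10066920549231267 → 181409827697497393/10066920549231267
APPEND 30: p_13 = 30·181409827697497393 + 4214583274918099 = 5446509414199839889, q_13 = 30·10066920549231267 + 233878591448024 = 302241495068386034 → 5446509414199839889/302241495068386034
APPEND 11: p_14 = 11·5446509414199839889 + 181409827697497393 = 60093013383895736172, q_14 = 11·302241495068386034 + 10066920549231267 = 3334723366301477641 → 60093013383895736172/3334723366301477641
APPEND 45: p_15 = 45·60093013383895736172 + 5446509414199839889 = 2709632111689507967629, q_15 = 45·3334723366301477641 + 302241495068386034 = 150364792978634879879 → 2709632111689507967629/150364792978634879879
APPEND 41: p_16 = 41·2709632111689507967629 + 60093013383895736172 = 111155009592653722408961, q_16 = 41·150364792978634879879 + 3334723366301477641 = 6168291235490331552680 → 111155009592653722408961/6168291235490331552680
APPEND 30: p_17 = 30·111155009592653722408961 + 2709632111689507967629 = 3337359919891301180236459, q_17 = 30·6168291235490331552680 + 150364792978634879879 = 185199101857688581460279 → 3337359919891301180236459/185199101857688581460279
APPEND 49: p_18 = 49·3337359919891301180236459 + 111155009592653722408961 = 163641791084266411553995452, q_18 = 49·185199101857688581460279 + 6168291235490331552680 = 9080924282262230823106351 → 163641791084266411553995452/9080924282262230823106351

19444/1079
195323/10839
7441718/412961
89495939/4966371
1260384864/69942155
11405126477971/632901224619
182746876019136/10141116966235
181409827697497393/10066920549231267
5446509414199839889/302241495068386034
60093013383895736172/3334723366301477641
2709632111689507967629/150364792978634879879
111155009592653722408961/6168291235490331552680
163641791084266411553995452/9080924282262230823106351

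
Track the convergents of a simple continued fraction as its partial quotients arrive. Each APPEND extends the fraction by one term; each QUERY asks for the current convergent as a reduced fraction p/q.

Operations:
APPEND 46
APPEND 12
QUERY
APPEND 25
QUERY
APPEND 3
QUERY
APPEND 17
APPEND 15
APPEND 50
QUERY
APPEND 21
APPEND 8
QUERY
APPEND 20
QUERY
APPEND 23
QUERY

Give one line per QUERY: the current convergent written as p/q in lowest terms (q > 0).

553/12
13871/301
42166/915
550858743/11953606
93183148055/2022069454
1875241997264/40692653561
43223749085127/937953101357

APPEND 46: p_0 = 46·1 + 0 = 46, q_0 = 46·0 + 1 = 1 → 46/1
APPEND 12: p_1 = 12·46 + 1 = 553, q_1 = 12·1 + 0 = 12 → 553/12
APPEND 25: p_2 = 25·553 + 46 = 13871, q_2 = 25·12 + 1 = 301 → 13871/301
APPEND 3: p_3 = 3·13871 + 553 = 42166, q_3 = 3·301 + 12 = 915 → 42166/915
APPEND 17: p_4 = 17·42166 + 13871 = 730693, q_4 = 17·915 + 301 = 15856 → 730693/15856
APPEND 15: p_5 = 15·730693 + 42166 = 11002561, q_5 = 15·15856 + 915 = 238755 → 11002561/238755
APPEND 50: p_6 = 50·11002561 + 730693 = 550858743, q_6 = 50·238755 + 15856 = 11953606 → 550858743/11953606
APPEND 21: p_7 = 21·550858743 + 11002561 = 11579036164, q_7 = 21·11953606 + 238755 = 251264481 → 11579036164/251264481
APPEND 8: p_8 = 8·11579036164 + 550858743 = 93183148055, q_8 = 8·251264481 + 11953606 = 2022069454 → 93183148055/2022069454
APPEND 20: p_9 = 20·93183148055 + 11579036164 = 1875241997264, q_9 = 20·2022069454 + 251264481 = 40692653561 → 1875241997264/40692653561
APPEND 23: p_10 = 23·1875241997264 + 93183148055 = 43223749085127, q_10 = 23·40692653561 + 2022069454 = 937953101357 → 43223749085127/937953101357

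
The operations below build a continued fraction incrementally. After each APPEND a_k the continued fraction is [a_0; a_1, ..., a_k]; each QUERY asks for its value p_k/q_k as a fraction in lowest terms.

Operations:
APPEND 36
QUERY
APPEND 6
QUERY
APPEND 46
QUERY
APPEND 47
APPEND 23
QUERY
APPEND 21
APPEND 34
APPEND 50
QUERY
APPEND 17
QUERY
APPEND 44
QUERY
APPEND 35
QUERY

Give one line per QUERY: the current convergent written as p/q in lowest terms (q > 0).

APPEND 36: p_0 = 36·1 + 0 = 36, q_0 = 36·0 + 1 = 1 → 36/1
APPEND 6: p_1 = 6·36 + 1 = 217, q_1 = 6·1 + 0 = 6 → 217/6
APPEND 46: p_2 = 46·217 + 36 = 10018, q_2 = 46·6 + 1 = 277 → 10018/277
APPEND 47: p_3 = 47·10018 + 217 = 471063, q_3 = 47·277 + 6 = 13025 → 471063/13025
APPEND 23: p_4 = 23·471063 + 10018 = 10844467, q_4 = 23·13025 + 277 = 299852 → 10844467/299852
APPEND 21: p_5 = 21·10844467 + 471063 = 228204870, q_5 = 21·299852 + 13025 = 6309917 → 228204870/6309917
APPEND 34: p_6 = 34·228204870 + 10844467 = 7769810047, q_6 = 34·6309917 + 299852 = 214837030 → 7769810047/214837030
APPEND 50: p_7 = 50·7769810047 + 228204870 = 388718707220, q_7 = 50·214837030 + 6309917 = 10748161417 → 388718707220/10748161417
APPEND 17: p_8 = 17·388718707220 + 7769810047 = 6615987832787, q_8 = 17·10748161417 + 214837030 = 182933581119 → 6615987832787/182933581119
APPEND 44: p_9 = 44·6615987832787 + 388718707220 = 291492183349848, q_9 = 44·182933581119 + 10748161417 = 8059825730653 → 291492183349848/8059825730653
APPEND 35: p_10 = 35·291492183349848 + 6615987832787 = 10208842405077467, q_10 = 35·8059825730653 + 182933581119 = 282276834153974 → 10208842405077467/282276834153974

36/1
217/6
10018/277
10844467/299852
388718707220/10748161417
6615987832787/182933581119
291492183349848/8059825730653
10208842405077467/282276834153974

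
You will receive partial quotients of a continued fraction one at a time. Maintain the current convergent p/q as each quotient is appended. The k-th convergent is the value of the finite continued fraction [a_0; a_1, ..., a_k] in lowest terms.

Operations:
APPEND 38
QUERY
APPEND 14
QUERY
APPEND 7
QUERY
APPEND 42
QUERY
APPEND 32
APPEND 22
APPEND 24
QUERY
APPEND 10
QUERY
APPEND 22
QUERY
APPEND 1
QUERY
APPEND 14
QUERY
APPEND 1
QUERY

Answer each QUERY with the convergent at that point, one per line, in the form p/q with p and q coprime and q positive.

38/1
533/14
3769/99
158831/4172
2694496913/70776115
27057027903/710704588
597949110779/15706277051
625006138682/16416981639
9348035052327/245544019997
9973041191009/261961001636

APPEND 38: p_0 = 38·1 + 0 = 38, q_0 = 38·0 + 1 = 1 → 38/1
APPEND 14: p_1 = 14·38 + 1 = 533, q_1 = 14·1 + 0 = 14 → 533/14
APPEND 7: p_2 = 7·533 + 38 = 3769, q_2 = 7·14 + 1 = 99 → 3769/99
APPEND 42: p_3 = 42·3769 + 533 = 158831, q_3 = 42·99 + 14 = 4172 → 158831/4172
APPEND 32: p_4 = 32·158831 + 3769 = 5086361, q_4 = 32·4172 + 99 = 133603 → 5086361/133603
APPEND 22: p_5 = 22·5086361 + 158831 = 112058773, q_5 = 22·133603 + 4172 = 2943438 → 112058773/2943438
APPEND 24: p_6 = 24·112058773 + 5086361 = 2694496913, q_6 = 24·2943438 + 133603 = 70776115 → 2694496913/70776115
APPEND 10: p_7 = 10·2694496913 + 112058773 = 27057027903, q_7 = 10·70776115 + 2943438 = 710704588 → 27057027903/710704588
APPEND 22: p_8 = 22·27057027903 + 2694496913 = 597949110779, q_8 = 22·710704588 + 70776115 = 15706277051 → 597949110779/15706277051
APPEND 1: p_9 = 1·597949110779 + 27057027903 = 625006138682, q_9 = 1·15706277051 + 710704588 = 16416981639 → 625006138682/16416981639
APPEND 14: p_10 = 14·625006138682 + 597949110779 = 9348035052327, q_10 = 14·16416981639 + 15706277051 = 245544019997 → 9348035052327/245544019997
APPEND 1: p_11 = 1·9348035052327 + 625006138682 = 9973041191009, q_11 = 1·245544019997 + 16416981639 = 261961001636 → 9973041191009/261961001636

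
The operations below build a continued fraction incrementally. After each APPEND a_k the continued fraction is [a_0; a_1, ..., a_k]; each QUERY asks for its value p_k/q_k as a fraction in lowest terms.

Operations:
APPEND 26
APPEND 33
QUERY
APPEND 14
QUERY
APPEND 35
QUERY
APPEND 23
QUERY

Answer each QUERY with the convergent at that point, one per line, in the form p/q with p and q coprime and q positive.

APPEND 26: p_0 = 26·1 + 0 = 26, q_0 = 26·0 + 1 = 1 → 26/1
APPEND 33: p_1 = 33·26 + 1 = 859, q_1 = 33·1 + 0 = 33 → 859/33
APPEND 14: p_2 = 14·859 + 26 = 12052, q_2 = 14·33 + 1 = 463 → 12052/463
APPEND 35: p_3 = 35·12052 + 859 = 422679, q_3 = 35·463 + 33 = 16238 → 422679/16238
APPEND 23: p_4 = 23·422679 + 12052 = 9733669, q_4 = 23·16238 + 463 = 373937 → 9733669/373937

859/33
12052/463
422679/16238
9733669/373937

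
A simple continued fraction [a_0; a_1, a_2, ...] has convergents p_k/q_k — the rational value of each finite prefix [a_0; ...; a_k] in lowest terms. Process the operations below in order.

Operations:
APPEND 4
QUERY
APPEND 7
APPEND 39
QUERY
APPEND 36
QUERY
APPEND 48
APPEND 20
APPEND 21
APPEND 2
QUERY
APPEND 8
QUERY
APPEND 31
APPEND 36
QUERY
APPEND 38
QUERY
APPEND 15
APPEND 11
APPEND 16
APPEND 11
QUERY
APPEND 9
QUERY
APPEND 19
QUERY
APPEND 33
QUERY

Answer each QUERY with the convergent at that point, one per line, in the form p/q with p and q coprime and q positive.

APPEND 4: p_0 = 4·1 + 0 = 4, q_0 = 4·0 + 1 = 1 → 4/1
APPEND 7: p_1 = 7·4 + 1 = 29, q_1 = 7·1 + 0 = 7 → 29/7
APPEND 39: p_2 = 39·29 + 4 = 1135, q_2 = 39·7 + 1 = 274 → 1135/274
APPEND 36: p_3 = 36·1135 + 29 = 40889, q_3 = 36·274 + 7 = 9871 → 40889/9871
APPEND 48: p_4 = 48·40889 + 1135 = 1963807, q_4 = 48·9871 + 274 = 474082 → 1963807/474082
APPEND 20: p_5 = 20·1963807 + 40889 = 39317029, q_5 = 20·474082 + 9871 = 9491511 → 39317029/9491511
APPEND 21: p_6 = 21·39317029 + 1963807 = 827621416, q_6 = 21·9491511 + 474082 = 199795813 → 827621416/199795813
APPEND 2: p_7 = 2·827621416 + 39317029 = 1694559861, q_7 = 2·199795813 + 9491511 = 409083137 → 1694559861/409083137
APPEND 8: p_8 = 8·1694559861 + 827621416 = 14384100304, q_8 = 8·409083137 + 199795813 = 3472460909 → 14384100304/3472460909
APPEND 31: p_9 = 31·14384100304 + 1694559861 = 447601669285, q_9 = 31·3472460909 + 409083137 = 108055371316 → 447601669285/108055371316
APPEND 36: p_10 = 36·447601669285 + 14384100304 = 16128044194564, q_10 = 36·108055371316 + 3472460909 = 3893465828285 → 16128044194564/3893465828285
APPEND 38: p_11 = 38·16128044194564 + 447601669285 = 613313281062717, q_11 = 38·3893465828285 + 108055371316 = 148059756846146 → 613313281062717/148059756846146
APPEND 15: p_12 = 15·613313281062717 + 16128044194564 = 9215827260135319, q_12 = 15·148059756846146 + 3893465828285 = 2224789818520475 → 9215827260135319/2224789818520475
APPEND 11: p_13 = 11·9215827260135319 + 613313281062717 = 101987413142551226, q_13 = 11·2224789818520475 + 148059756846146 = 24620747760571371 → 101987413142551226/24620747760571371
APPEND 16: p_14 = 16·101987413142551226 + 9215827260135319 = 1641014437540954935, q_14 = 16·24620747760571371 + 2224789818520475 = 396156753987662411 → 1641014437540954935/396156753987662411
APPEND 11: p_15 = 11·1641014437540954935 + 101987413142551226 = 18153146226093055511, q_15 = 11·396156753987662411 + 24620747760571371 = 4382345041624857892 → 18153146226093055511/4382345041624857892
APPEND 9: p_16 = 9·18153146226093055511 + 1641014437540954935 = 165019330472378454534, q_16 = 9·4382345041624857892 + 396156753987662411 = 39837262128611383439 → 165019330472378454534/39837262128611383439
APPEND 19: p_17 = 19·165019330472378454534 + 18153146226093055511 = 3153520425201283691657, q_17 = 19·39837262128611383439 + 4382345041624857892 = 761290325485241143233 → 3153520425201283691657/761290325485241143233
APPEND 33: p_18 = 33·3153520425201283691657 + 165019330472378454534 = 104231193362114740279215, q_18 = 33·761290325485241143233 + 39837262128611383439 = 25162418003141569110128 → 104231193362114740279215/25162418003141569110128

4/1
1135/274
40889/9871
1694559861/409083137
14384100304/3472460909
16128044194564/3893465828285
613313281062717/148059756846146
18153146226093055511/4382345041624857892
165019330472378454534/39837262128611383439
3153520425201283691657/761290325485241143233
104231193362114740279215/25162418003141569110128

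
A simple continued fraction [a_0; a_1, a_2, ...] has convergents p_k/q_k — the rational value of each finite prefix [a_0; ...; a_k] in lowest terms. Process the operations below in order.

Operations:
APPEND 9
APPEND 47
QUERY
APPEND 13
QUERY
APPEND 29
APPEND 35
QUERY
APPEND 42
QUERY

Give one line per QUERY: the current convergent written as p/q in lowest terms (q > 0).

APPEND 9: p_0 = 9·1 + 0 = 9, q_0 = 9·0 + 1 = 1 → 9/1
APPEND 47: p_1 = 47·9 + 1 = 424, q_1 = 47·1 + 0 = 47 → 424/47
APPEND 13: p_2 = 13·424 + 9 = 5521, q_2 = 13·47 + 1 = 612 → 5521/612
APPEND 29: p_3 = 29·5521 + 424 = 160533, q_3 = 29·612 + 47 = 17795 → 160533/17795
APPEND 35: p_4 = 35·160533 + 5521 = 5624176, q_4 = 35·17795 + 612 = 623437 → 5624176/623437
APPEND 42: p_5 = 42·5624176 + 160533 = 236375925, q_5 = 42·623437 + 17795 = 26202149 → 236375925/26202149

424/47
5521/612
5624176/623437
236375925/26202149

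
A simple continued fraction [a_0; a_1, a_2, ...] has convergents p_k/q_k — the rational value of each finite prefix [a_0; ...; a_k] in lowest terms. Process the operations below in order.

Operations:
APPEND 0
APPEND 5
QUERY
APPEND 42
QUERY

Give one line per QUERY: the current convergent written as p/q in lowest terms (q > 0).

1/5
42/211

APPEND 0: p_0 = 0·1 + 0 = 0, q_0 = 0·0 + 1 = 1 → 0/1
APPEND 5: p_1 = 5·0 + 1 = 1, q_1 = 5·1 + 0 = 5 → 1/5
APPEND 42: p_2 = 42·1 + 0 = 42, q_2 = 42·5 + 1 = 211 → 42/211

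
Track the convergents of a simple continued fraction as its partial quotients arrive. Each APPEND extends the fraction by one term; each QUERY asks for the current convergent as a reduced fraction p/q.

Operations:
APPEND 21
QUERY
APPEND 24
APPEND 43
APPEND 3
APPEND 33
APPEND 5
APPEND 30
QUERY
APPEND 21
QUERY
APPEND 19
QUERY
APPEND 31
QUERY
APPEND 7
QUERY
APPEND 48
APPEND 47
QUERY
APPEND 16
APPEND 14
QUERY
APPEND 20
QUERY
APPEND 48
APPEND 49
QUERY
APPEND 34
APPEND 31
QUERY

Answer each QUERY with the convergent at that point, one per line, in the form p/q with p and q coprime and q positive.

21/1
332701405/15811582
6997746543/332566805
133289885722/6334580877
4138984203925/196704573992
29106179313197/1383266598821
65887178967470104/3131277828516621
14844232565958096734/705469820434683325
297940247418232693725/14159563447451249836
701780769570833475074891/33352020813054090347033
740822507156597191153271559/35207473257746306251058858

APPEND 21: p_0 = 21·1 + 0 = 21, q_0 = 21·0 + 1 = 1 → 21/1
APPEND 24: p_1 = 24·21 + 1 = 505, q_1 = 24·1 + 0 = 24 → 505/24
APPEND 43: p_2 = 43·505 + 21 = 21736, q_2 = 43·24 + 1 = 1033 → 21736/1033
APPEND 3: p_3 = 3·21736 + 505 = 65713, q_3 = 3·1033 + 24 = 3123 → 65713/3123
APPEND 33: p_4 = 33·65713 + 21736 = 2190265, q_4 = 33·3123 + 1033 = 104092 → 2190265/104092
APPEND 5: p_5 = 5·2190265 + 65713 = 11017038, q_5 = 5·104092 + 3123 = 523583 → 11017038/523583
APPEND 30: p_6 = 30·11017038 + 2190265 = 332701405, q_6 = 30·523583 + 104092 = 15811582 → 332701405/15811582
APPEND 21: p_7 = 21·332701405 + 11017038 = 6997746543, q_7 = 21·15811582 + 523583 = 332566805 → 6997746543/332566805
APPEND 19: p_8 = 19·6997746543 + 332701405 = 133289885722, q_8 = 19·332566805 + 15811582 = 6334580877 → 133289885722/6334580877
APPEND 31: p_9 = 31·133289885722 + 6997746543 = 4138984203925, q_9 = 31·6334580877 + 332566805 = 196704573992 → 4138984203925/196704573992
APPEND 7: p_10 = 7·4138984203925 + 133289885722 = 29106179313197, q_10 = 7·196704573992 + 6334580877 = 1383266598821 → 29106179313197/1383266598821
APPEND 48: p_11 = 48·29106179313197 + 4138984203925 = 1401235591237381, q_11 = 48·1383266598821 + 196704573992 = 66593501317400 → 1401235591237381/66593501317400
APPEND 47: p_12 = 47·1401235591237381 + 29106179313197 = 65887178967470104, q_12 = 47·66593501317400 + 1383266598821 = 3131277828516621 → 65887178967470104/3131277828516621
APPEND 16: p_13 = 16·65887178967470104 + 1401235591237381 = 1055596099070759045, q_13 = 16·3131277828516621 + 66593501317400 = 50167038757583336 → 1055596099070759045/50167038757583336
APPEND 14: p_14 = 14·1055596099070759045 + 65887178967470104 = 14844232565958096734, q_14 = 14·50167038757583336 + 3131277828516621 = 705469820434683325 → 14844232565958096734/705469820434683325
APPEND 20: p_15 = 20·14844232565958096734 + 1055596099070759045 = 297940247418232693725, q_15 = 20·705469820434683325 + 50167038757583336 = 14159563447451249836 → 297940247418232693725/14159563447451249836
APPEND 48: p_16 = 48·297940247418232693725 + 14844232565958096734 = 14315976108641127395534, q_16 = 48·14159563447451249836 + 705469820434683325 = 680364515298094675453 → 14315976108641127395534/680364515298094675453
APPEND 49: p_17 = 49·14315976108641127395534 + 297940247418232693725 = 701780769570833475074891, q_17 = 49·680364515298094675453 + 14159563447451249836 = 33352020813054090347033 → 701780769570833475074891/33352020813054090347033
APPEND 34: p_18 = 34·701780769570833475074891 + 14315976108641127395534 = 23874862141516979279941828, q_18 = 34·33352020813054090347033 + 680364515298094675453 = 1134649072159137166474575 → 23874862141516979279941828/1134649072159137166474575
APPEND 31: p_19 = 31·23874862141516979279941828 + 701780769570833475074891 = 740822507156597191153271559, q_19 = 31·1134649072159137166474575 + 33352020813054090347033 = 35207473257746306251058858 → 740822507156597191153271559/35207473257746306251058858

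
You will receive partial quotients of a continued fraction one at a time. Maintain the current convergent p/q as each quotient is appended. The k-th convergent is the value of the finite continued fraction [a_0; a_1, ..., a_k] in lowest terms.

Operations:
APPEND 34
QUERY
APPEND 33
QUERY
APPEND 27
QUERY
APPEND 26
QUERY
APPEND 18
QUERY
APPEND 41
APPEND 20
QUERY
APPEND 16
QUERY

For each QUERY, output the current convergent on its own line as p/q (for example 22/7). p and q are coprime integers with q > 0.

APPEND 34: p_0 = 34·1 + 0 = 34, q_0 = 34·0 + 1 = 1 → 34/1
APPEND 33: p_1 = 33·34 + 1 = 1123, q_1 = 33·1 + 0 = 33 → 1123/33
APPEND 27: p_2 = 27·1123 + 34 = 30355, q_2 = 27·33 + 1 = 892 → 30355/892
APPEND 26: p_3 = 26·30355 + 1123 = 790353, q_3 = 26·892 + 33 = 23225 → 790353/23225
APPEND 18: p_4 = 18·790353 + 30355 = 14256709, q_4 = 18·23225 + 892 = 418942 → 14256709/418942
APPEND 41: p_5 = 41·14256709 + 790353 = 585315422, q_5 = 41·418942 + 23225 = 17199847 → 585315422/17199847
APPEND 20: p_6 = 20·585315422 + 14256709 = 11720565149, q_6 = 20·17199847 + 418942 = 344415882 → 11720565149/344415882
APPEND 16: p_7 = 16·11720565149 + 585315422 = 188114357806, q_7 = 16·344415882 + 17199847 = 5527853959 → 188114357806/5527853959

34/1
1123/33
30355/892
790353/23225
14256709/418942
11720565149/344415882
188114357806/5527853959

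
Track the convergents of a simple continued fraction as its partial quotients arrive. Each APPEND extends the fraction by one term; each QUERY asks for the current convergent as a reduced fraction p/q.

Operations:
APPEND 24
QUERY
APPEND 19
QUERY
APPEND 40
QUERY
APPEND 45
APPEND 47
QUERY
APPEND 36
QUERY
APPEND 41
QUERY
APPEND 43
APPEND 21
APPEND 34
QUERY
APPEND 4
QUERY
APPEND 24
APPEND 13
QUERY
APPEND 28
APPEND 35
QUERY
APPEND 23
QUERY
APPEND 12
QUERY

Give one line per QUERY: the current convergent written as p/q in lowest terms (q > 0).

24/1
457/19
18304/761
38752743/1611169
1395922885/58036348
57271591028/2381101437
1763760385113587/73329417118243
7106844373124245/295471402935328
2247371173794365316/93435831541294823
2210702602379175716341/91911313250075035388
50909258575612623800158/2116583572677969635083
613121805509730661318237/25490914185385710656384

APPEND 24: p_0 = 24·1 + 0 = 24, q_0 = 24·0 + 1 = 1 → 24/1
APPEND 19: p_1 = 19·24 + 1 = 457, q_1 = 19·1 + 0 = 19 → 457/19
APPEND 40: p_2 = 40·457 + 24 = 18304, q_2 = 40·19 + 1 = 761 → 18304/761
APPEND 45: p_3 = 45·18304 + 457 = 824137, q_3 = 45·761 + 19 = 34264 → 824137/34264
APPEND 47: p_4 = 47·824137 + 18304 = 38752743, q_4 = 47·34264 + 761 = 1611169 → 38752743/1611169
APPEND 36: p_5 = 36·38752743 + 824137 = 1395922885, q_5 = 36·1611169 + 34264 = 58036348 → 1395922885/58036348
APPEND 41: p_6 = 41·1395922885 + 38752743 = 57271591028, q_6 = 41·58036348 + 1611169 = 2381101437 → 57271591028/2381101437
APPEND 43: p_7 = 43·57271591028 + 1395922885 = 2464074337089, q_7 = 43·2381101437 + 58036348 = 102445398139 → 2464074337089/102445398139
APPEND 21: p_8 = 21·2464074337089 + 57271591028 = 51802832669897, q_8 = 21·102445398139 + 2381101437 = 2153734462356 → 51802832669897/2153734462356
APPEND 34: p_9 = 34·51802832669897 + 2464074337089 = 1763760385113587, q_9 = 34·2153734462356 + 102445398139 = 73329417118243 → 1763760385113587/73329417118243
APPEND 4: p_10 = 4·1763760385113587 + 51802832669897 = 7106844373124245, q_10 = 4·73329417118243 + 2153734462356 = 295471402935328 → 7106844373124245/295471402935328
APPEND 24: p_11 = 24·7106844373124245 + 1763760385113587 = 172328025340095467, q_11 = 24·295471402935328 + 73329417118243 = 7164643087566115 → 172328025340095467/7164643087566115
APPEND 13: p_12 = 13·172328025340095467 + 7106844373124245 = 2247371173794365316, q_12 = 13·7164643087566115 + 295471402935328 = 93435831541294823 → 2247371173794365316/93435831541294823
APPEND 28: p_13 = 28·2247371173794365316 + 172328025340095467 = 63098720891582324315, q_13 = 28·93435831541294823 + 7164643087566115 = 2623367926243821159 → 63098720891582324315/2623367926243821159
APPEND 35: p_14 = 35·63098720891582324315 + 2247371173794365316 = 2210702602379175716341, q_14 = 35·2623367926243821159 + 93435831541294823 = 91911313250075035388 → 2210702602379175716341/91911313250075035388
APPEND 23: p_15 = 23·2210702602379175716341 + 63098720891582324315 = 50909258575612623800158, q_15 = 23·91911313250075035388 + 2623367926243821159 = 2116583572677969635083 → 50909258575612623800158/2116583572677969635083
APPEND 12: p_16 = 12·50909258575612623800158 + 2210702602379175716341 = 613121805509730661318237, q_16 = 12·2116583572677969635083 + 91911313250075035388 = 25490914185385710656384 → 613121805509730661318237/25490914185385710656384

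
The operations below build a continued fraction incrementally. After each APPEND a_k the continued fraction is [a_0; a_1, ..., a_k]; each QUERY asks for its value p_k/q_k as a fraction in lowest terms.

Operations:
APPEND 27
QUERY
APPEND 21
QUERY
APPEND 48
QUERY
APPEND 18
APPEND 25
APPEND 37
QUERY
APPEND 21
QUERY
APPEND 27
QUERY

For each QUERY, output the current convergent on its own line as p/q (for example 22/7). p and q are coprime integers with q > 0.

27/1
568/21
27291/1009
456422123/16874791
9597187024/354826195
259580471771/9597182056

APPEND 27: p_0 = 27·1 + 0 = 27, q_0 = 27·0 + 1 = 1 → 27/1
APPEND 21: p_1 = 21·27 + 1 = 568, q_1 = 21·1 + 0 = 21 → 568/21
APPEND 48: p_2 = 48·568 + 27 = 27291, q_2 = 48·21 + 1 = 1009 → 27291/1009
APPEND 18: p_3 = 18·27291 + 568 = 491806, q_3 = 18·1009 + 21 = 18183 → 491806/18183
APPEND 25: p_4 = 25·491806 + 27291 = 12322441, q_4 = 25·18183 + 1009 = 455584 → 12322441/455584
APPEND 37: p_5 = 37·12322441 + 491806 = 456422123, q_5 = 37·455584 + 18183 = 16874791 → 456422123/16874791
APPEND 21: p_6 = 21·456422123 + 12322441 = 9597187024, q_6 = 21·16874791 + 455584 = 354826195 → 9597187024/354826195
APPEND 27: p_7 = 27·9597187024 + 456422123 = 259580471771, q_7 = 27·354826195 + 16874791 = 9597182056 → 259580471771/9597182056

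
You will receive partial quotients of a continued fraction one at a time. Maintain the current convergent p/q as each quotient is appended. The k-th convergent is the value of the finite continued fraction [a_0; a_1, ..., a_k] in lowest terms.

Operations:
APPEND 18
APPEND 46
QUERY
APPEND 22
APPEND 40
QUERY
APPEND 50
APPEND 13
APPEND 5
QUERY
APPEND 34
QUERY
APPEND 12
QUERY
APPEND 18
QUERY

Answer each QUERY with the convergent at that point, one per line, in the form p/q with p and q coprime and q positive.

APPEND 18: p_0 = 18·1 + 0 = 18, q_0 = 18·0 + 1 = 1 → 18/1
APPEND 46: p_1 = 46·18 + 1 = 829, q_1 = 46·1 + 0 = 46 → 829/46
APPEND 22: p_2 = 22·829 + 18 = 18256, q_2 = 22·46 + 1 = 1013 → 18256/1013
APPEND 40: p_3 = 40·18256 + 829 = 731069, q_3 = 40·1013 + 46 = 40566 → 731069/40566
APPEND 50: p_4 = 50·731069 + 18256 = 36571706, q_4 = 50·40566 + 1013 = 2029313 → 36571706/2029313
APPEND 13: p_5 = 13·36571706 + 731069 = 476163247, q_5 = 13·2029313 + 40566 = 26421635 → 476163247/26421635
APPEND 5: p_6 = 5·476163247 + 36571706 = 2417387941, q_6 = 5·26421635 + 2029313 = 134137488 → 2417387941/134137488
APPEND 34: p_7 = 34·2417387941 + 476163247 = 82667353241, q_7 = 34·134137488 + 26421635 = 4587096227 → 82667353241/4587096227
APPEND 12: p_8 = 12·82667353241 + 2417387941 = 994425626833, q_8 = 12·4587096227 + 134137488 = 55179292212 → 994425626833/55179292212
APPEND 18: p_9 = 18·994425626833 + 82667353241 = 17982328636235, q_9 = 18·55179292212 + 4587096227 = 997814356043 → 17982328636235/997814356043

829/46
731069/40566
2417387941/134137488
82667353241/4587096227
994425626833/55179292212
17982328636235/997814356043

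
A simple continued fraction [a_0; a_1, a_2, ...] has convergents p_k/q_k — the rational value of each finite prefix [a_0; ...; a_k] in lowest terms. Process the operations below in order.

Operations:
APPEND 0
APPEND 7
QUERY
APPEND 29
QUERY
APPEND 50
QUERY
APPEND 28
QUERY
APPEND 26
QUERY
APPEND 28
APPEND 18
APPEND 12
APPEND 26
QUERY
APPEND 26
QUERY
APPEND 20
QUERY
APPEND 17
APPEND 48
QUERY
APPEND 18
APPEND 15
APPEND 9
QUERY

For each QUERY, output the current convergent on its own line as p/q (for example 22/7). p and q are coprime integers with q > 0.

1/7
29/204
1451/10207
40657/286000
1058533/7446207
168317749289/1184024308151
4382714652987/30830026582142
87822610809029/617784555950991
71961443334320069/506209823487902463
177012908197807690813/1245190047086750214095

APPEND 0: p_0 = 0·1 + 0 = 0, q_0 = 0·0 + 1 = 1 → 0/1
APPEND 7: p_1 = 7·0 + 1 = 1, q_1 = 7·1 + 0 = 7 → 1/7
APPEND 29: p_2 = 29·1 + 0 = 29, q_2 = 29·7 + 1 = 204 → 29/204
APPEND 50: p_3 = 50·29 + 1 = 1451, q_3 = 50·204 + 7 = 10207 → 1451/10207
APPEND 28: p_4 = 28·1451 + 29 = 40657, q_4 = 28·10207 + 204 = 286000 → 40657/286000
APPEND 26: p_5 = 26·40657 + 1451 = 1058533, q_5 = 26·286000 + 10207 = 7446207 → 1058533/7446207
APPEND 28: p_6 = 28·1058533 + 40657 = 29679581, q_6 = 28·7446207 + 286000 = 208779796 → 29679581/208779796
APPEND 18: p_7 = 18·29679581 + 1058533 = 535290991, q_7 = 18·208779796 + 7446207 = 3765482535 → 535290991/3765482535
APPEND 12: p_8 = 12·535290991 + 29679581 = 6453171473, q_8 = 12·3765482535 + 208779796 = 45394570216 → 6453171473/45394570216
APPEND 26: p_9 = 26·6453171473 + 535290991 = 168317749289, q_9 = 26·45394570216 + 3765482535 = 1184024308151 → 168317749289/1184024308151
APPEND 26: p_10 = 26·168317749289 + 6453171473 = 4382714652987, q_10 = 26·1184024308151 + 45394570216 = 30830026582142 → 4382714652987/30830026582142
APPEND 20: p_11 = 20·4382714652987 + 168317749289 = 87822610809029, q_11 = 20·30830026582142 + 1184024308151 = 617784555950991 → 87822610809029/617784555950991
APPEND 17: p_12 = 17·87822610809029 + 4382714652987 = 1497367098406480, q_12 = 17·617784555950991 + 30830026582142 = 10533167477748989 → 1497367098406480/10533167477748989
APPEND 48: p_13 = 48·1497367098406480 + 87822610809029 = 71961443334320069, q_13 = 48·10533167477748989 + 617784555950991 = 506209823487902463 → 71961443334320069/506209823487902463
APPEND 18: p_14 = 18·71961443334320069 + 1497367098406480 = 1296803347116167722, q_14 = 18·506209823487902463 + 10533167477748989 = 9122309990259993323 → 1296803347116167722/9122309990259993323
APPEND 15: p_15 = 15·1296803347116167722 + 71961443334320069 = 19524011650076835899, q_15 = 15·9122309990259993323 + 506209823487902463 = 137340859677387802308 → 19524011650076835899/137340859677387802308
APPEND 9: p_16 = 9·19524011650076835899 + 1296803347116167722 = 177012908197807690813, q_16 = 9·137340859677387802308 + 9122309990259993323 = 1245190047086750214095 → 177012908197807690813/1245190047086750214095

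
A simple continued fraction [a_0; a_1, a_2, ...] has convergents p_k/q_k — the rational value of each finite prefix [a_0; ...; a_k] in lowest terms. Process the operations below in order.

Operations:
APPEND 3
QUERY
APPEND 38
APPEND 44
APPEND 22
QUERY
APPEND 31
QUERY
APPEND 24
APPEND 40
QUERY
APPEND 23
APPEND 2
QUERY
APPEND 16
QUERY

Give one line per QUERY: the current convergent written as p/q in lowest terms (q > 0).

3/1
111501/36844
3461594/1143837
3331051874/1100701117
156725817592/51787930363
2584310464331/853950500431

APPEND 3: p_0 = 3·1 + 0 = 3, q_0 = 3·0 + 1 = 1 → 3/1
APPEND 38: p_1 = 38·3 + 1 = 115, q_1 = 38·1 + 0 = 38 → 115/38
APPEND 44: p_2 = 44·115 + 3 = 5063, q_2 = 44·38 + 1 = 1673 → 5063/1673
APPEND 22: p_3 = 22·5063 + 115 = 111501, q_3 = 22·1673 + 38 = 36844 → 111501/36844
APPEND 31: p_4 = 31·111501 + 5063 = 3461594, q_4 = 31·36844 + 1673 = 1143837 → 3461594/1143837
APPEND 24: p_5 = 24·3461594 + 111501 = 83189757, q_5 = 24·1143837 + 36844 = 27488932 → 83189757/27488932
APPEND 40: p_6 = 40·83189757 + 3461594 = 3331051874, q_6 = 40·27488932 + 1143837 = 1100701117 → 3331051874/1100701117
APPEND 23: p_7 = 23·3331051874 + 83189757 = 76697382859, q_7 = 23·1100701117 + 27488932 = 25343614623 → 76697382859/25343614623
APPEND 2: p_8 = 2·76697382859 + 3331051874 = 156725817592, q_8 = 2·25343614623 + 1100701117 = 51787930363 → 156725817592/51787930363
APPEND 16: p_9 = 16·156725817592 + 76697382859 = 2584310464331, q_9 = 16·51787930363 + 25343614623 = 853950500431 → 2584310464331/853950500431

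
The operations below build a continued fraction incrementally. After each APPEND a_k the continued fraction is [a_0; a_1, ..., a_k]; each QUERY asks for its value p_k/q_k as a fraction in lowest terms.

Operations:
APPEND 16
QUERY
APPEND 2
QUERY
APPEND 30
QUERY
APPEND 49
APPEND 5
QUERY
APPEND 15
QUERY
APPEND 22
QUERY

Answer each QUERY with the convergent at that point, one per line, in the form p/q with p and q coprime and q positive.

16/1
33/2
1006/61
247641/15016
3763942/228231
83054365/5036098

APPEND 16: p_0 = 16·1 + 0 = 16, q_0 = 16·0 + 1 = 1 → 16/1
APPEND 2: p_1 = 2·16 + 1 = 33, q_1 = 2·1 + 0 = 2 → 33/2
APPEND 30: p_2 = 30·33 + 16 = 1006, q_2 = 30·2 + 1 = 61 → 1006/61
APPEND 49: p_3 = 49·1006 + 33 = 49327, q_3 = 49·61 + 2 = 2991 → 49327/2991
APPEND 5: p_4 = 5·49327 + 1006 = 247641, q_4 = 5·2991 + 61 = 15016 → 247641/15016
APPEND 15: p_5 = 15·247641 + 49327 = 3763942, q_5 = 15·15016 + 2991 = 228231 → 3763942/228231
APPEND 22: p_6 = 22·3763942 + 247641 = 83054365, q_6 = 22·228231 + 15016 = 5036098 → 83054365/5036098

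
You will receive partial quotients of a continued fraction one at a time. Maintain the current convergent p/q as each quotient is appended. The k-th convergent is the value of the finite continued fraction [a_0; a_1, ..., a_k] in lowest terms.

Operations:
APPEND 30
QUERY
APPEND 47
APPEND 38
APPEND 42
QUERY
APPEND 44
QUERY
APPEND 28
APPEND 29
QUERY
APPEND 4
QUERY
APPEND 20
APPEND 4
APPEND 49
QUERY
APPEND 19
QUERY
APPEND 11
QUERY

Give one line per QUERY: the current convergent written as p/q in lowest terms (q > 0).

30/1
2254627/75101
99257236/3306231
80761517051/2690143732
325827525439/10853224497
1315636017835218/43823470833737
25023799414497905/833535817600188
276577429577312173/9212717464435805

APPEND 30: p_0 = 30·1 + 0 = 30, q_0 = 30·0 + 1 = 1 → 30/1
APPEND 47: p_1 = 47·30 + 1 = 1411, q_1 = 47·1 + 0 = 47 → 1411/47
APPEND 38: p_2 = 38·1411 + 30 = 53648, q_2 = 38·47 + 1 = 1787 → 53648/1787
APPEND 42: p_3 = 42·53648 + 1411 = 2254627, q_3 = 42·1787 + 47 = 75101 → 2254627/75101
APPEND 44: p_4 = 44·2254627 + 53648 = 99257236, q_4 = 44·75101 + 1787 = 3306231 → 99257236/3306231
APPEND 28: p_5 = 28·99257236 + 2254627 = 2781457235, q_5 = 28·3306231 + 75101 = 92649569 → 2781457235/92649569
APPEND 29: p_6 = 29·2781457235 + 99257236 = 80761517051, q_6 = 29·92649569 + 3306231 = 2690143732 → 80761517051/2690143732
APPEND 4: p_7 = 4·80761517051 + 2781457235 = 325827525439, q_7 = 4·2690143732 + 92649569 = 10853224497 → 325827525439/10853224497
APPEND 20: p_8 = 20·325827525439 + 80761517051 = 6597312025831, q_8 = 20·10853224497 + 2690143732 = 219754633672 → 6597312025831/219754633672
APPEND 4: p_9 = 4·6597312025831 + 325827525439 = 26715075628763, q_9 = 4·219754633672 + 10853224497 = 889871759185 → 26715075628763/889871759185
APPEND 49: p_10 = 49·26715075628763 + 6597312025831 = 1315636017835218, q_10 = 49·889871759185 + 219754633672 = 43823470833737 → 1315636017835218/43823470833737
APPEND 19: p_11 = 19·1315636017835218 + 26715075628763 = 25023799414497905, q_11 = 19·43823470833737 + 889871759185 = 833535817600188 → 25023799414497905/833535817600188
APPEND 11: p_12 = 11·25023799414497905 + 1315636017835218 = 276577429577312173, q_12 = 11·833535817600188 + 43823470833737 = 9212717464435805 → 276577429577312173/9212717464435805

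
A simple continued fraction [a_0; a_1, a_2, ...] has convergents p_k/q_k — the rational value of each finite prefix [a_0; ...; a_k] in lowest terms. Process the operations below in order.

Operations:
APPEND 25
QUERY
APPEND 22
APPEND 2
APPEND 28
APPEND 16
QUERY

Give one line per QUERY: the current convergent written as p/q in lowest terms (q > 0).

APPEND 25: p_0 = 25·1 + 0 = 25, q_0 = 25·0 + 1 = 1 → 25/1
APPEND 22: p_1 = 22·25 + 1 = 551, q_1 = 22·1 + 0 = 22 → 551/22
APPEND 2: p_2 = 2·551 + 25 = 1127, q_2 = 2·22 + 1 = 45 → 1127/45
APPEND 28: p_3 = 28·1127 + 551 = 32107, q_3 = 28·45 + 22 = 1282 → 32107/1282
APPEND 16: p_4 = 16·32107 + 1127 = 514839, q_4 = 16·1282 + 45 = 20557 → 514839/20557

25/1
514839/20557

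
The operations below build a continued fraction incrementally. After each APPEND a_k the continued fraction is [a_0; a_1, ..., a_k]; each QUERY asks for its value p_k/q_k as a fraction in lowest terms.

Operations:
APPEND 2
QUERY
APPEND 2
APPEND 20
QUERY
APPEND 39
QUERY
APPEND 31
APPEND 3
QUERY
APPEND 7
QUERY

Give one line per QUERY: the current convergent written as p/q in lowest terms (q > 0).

2/1
102/41
3983/1601
374708/150617
2746531/1103991

APPEND 2: p_0 = 2·1 + 0 = 2, q_0 = 2·0 + 1 = 1 → 2/1
APPEND 2: p_1 = 2·2 + 1 = 5, q_1 = 2·1 + 0 = 2 → 5/2
APPEND 20: p_2 = 20·5 + 2 = 102, q_2 = 20·2 + 1 = 41 → 102/41
APPEND 39: p_3 = 39·102 + 5 = 3983, q_3 = 39·41 + 2 = 1601 → 3983/1601
APPEND 31: p_4 = 31·3983 + 102 = 123575, q_4 = 31·1601 + 41 = 49672 → 123575/49672
APPEND 3: p_5 = 3·123575 + 3983 = 374708, q_5 = 3·49672 + 1601 = 150617 → 374708/150617
APPEND 7: p_6 = 7·374708 + 123575 = 2746531, q_6 = 7·150617 + 49672 = 1103991 → 2746531/1103991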